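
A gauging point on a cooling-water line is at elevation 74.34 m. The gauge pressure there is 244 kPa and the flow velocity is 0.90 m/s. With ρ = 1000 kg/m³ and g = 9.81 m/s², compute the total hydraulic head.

Pressure head ψ = P/(ρg) = 244×1000 / (1000 × 9.81) = 24.87 m.
Velocity head = v²/(2g) = 0.90² / (2 × 9.81) = 0.041 m.
h = z + ψ + v²/(2g) = 74.34 + 24.87 + 0.041 = 99.25 m.

h ≈ 99.25 m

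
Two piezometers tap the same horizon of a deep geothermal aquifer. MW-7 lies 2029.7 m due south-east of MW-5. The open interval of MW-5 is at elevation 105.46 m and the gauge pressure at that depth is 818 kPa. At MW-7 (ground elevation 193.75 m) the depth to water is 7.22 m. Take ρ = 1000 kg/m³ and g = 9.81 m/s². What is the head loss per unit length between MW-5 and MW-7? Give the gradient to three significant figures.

i ≈ 0.00114 m/m

Pressure head at MW-5: ψ = P/(ρg) = 818×1000 / (1000 × 9.81) = 83.38 m.
Total head at MW-5: h = z + ψ = 105.46 + 83.38 = 188.84 m.
Total head at MW-7: h = 193.75 − 7.22 = 186.53 m.
Head difference: h(MW-5) − h(MW-7) = 188.84 − 186.53 = 2.31 m.
Hydraulic gradient: i = |Δh| / L = 2.31 / 2029.7 = 0.00114.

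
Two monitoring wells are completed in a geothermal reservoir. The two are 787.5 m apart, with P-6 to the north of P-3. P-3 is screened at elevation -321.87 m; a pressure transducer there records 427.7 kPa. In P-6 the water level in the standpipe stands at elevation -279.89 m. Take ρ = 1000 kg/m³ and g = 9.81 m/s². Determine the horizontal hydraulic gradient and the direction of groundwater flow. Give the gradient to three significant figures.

i ≈ 0.00206; groundwater flows toward the north

Pressure head at P-3: ψ = P/(ρg) = 427.7×1000 / (1000 × 9.81) = 43.60 m.
Total head at P-3: h = z + ψ = -321.87 + 43.60 = -278.27 m.
Total head at P-6: h = -279.89 m (water level in the piezometer is the total head).
Head difference: h(P-3) − h(P-6) = -278.27 − (-279.89) = 1.62 m.
Hydraulic gradient: i = |Δh| / L = 1.62 / 787.5 = 0.00206.
Flow is from higher to lower head: from P-3 toward P-6, i.e. toward the north.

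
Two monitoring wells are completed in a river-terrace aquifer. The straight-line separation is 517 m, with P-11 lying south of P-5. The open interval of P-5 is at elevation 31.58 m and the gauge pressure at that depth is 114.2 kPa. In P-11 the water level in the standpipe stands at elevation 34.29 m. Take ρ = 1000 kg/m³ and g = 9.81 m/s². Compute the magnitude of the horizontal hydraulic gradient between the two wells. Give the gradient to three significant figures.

i ≈ 0.0173

Pressure head at P-5: ψ = P/(ρg) = 114.2×1000 / (1000 × 9.81) = 11.64 m.
Total head at P-5: h = z + ψ = 31.58 + 11.64 = 43.22 m.
Total head at P-11: h = 34.29 m (water level in the piezometer is the total head).
Head difference: h(P-5) − h(P-11) = 43.22 − 34.29 = 8.93 m.
Hydraulic gradient: i = |Δh| / L = 8.93 / 517 = 0.0173.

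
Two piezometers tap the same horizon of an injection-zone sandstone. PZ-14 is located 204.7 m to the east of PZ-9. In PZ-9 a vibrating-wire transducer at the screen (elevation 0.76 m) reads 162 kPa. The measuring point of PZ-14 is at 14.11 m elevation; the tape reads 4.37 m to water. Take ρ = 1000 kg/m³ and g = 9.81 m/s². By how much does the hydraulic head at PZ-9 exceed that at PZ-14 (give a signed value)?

Δh ≈ 7.53 m

Pressure head at PZ-9: ψ = P/(ρg) = 162×1000 / (1000 × 9.81) = 16.51 m.
Total head at PZ-9: h = z + ψ = 0.76 + 16.51 = 17.27 m.
Total head at PZ-14: h = 14.11 − 4.37 = 9.74 m.
Head difference: h(PZ-9) − h(PZ-14) = 17.27 − 9.74 = 7.53 m.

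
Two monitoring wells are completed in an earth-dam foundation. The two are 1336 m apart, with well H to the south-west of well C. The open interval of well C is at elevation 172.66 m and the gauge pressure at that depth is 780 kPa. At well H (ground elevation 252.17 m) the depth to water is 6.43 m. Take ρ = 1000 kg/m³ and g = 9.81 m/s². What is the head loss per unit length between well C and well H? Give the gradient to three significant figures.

i ≈ 0.00481 m/m

Pressure head at well C: ψ = P/(ρg) = 780×1000 / (1000 × 9.81) = 79.51 m.
Total head at well C: h = z + ψ = 172.66 + 79.51 = 252.17 m.
Total head at well H: h = 252.17 − 6.43 = 245.74 m.
Head difference: h(well C) − h(well H) = 252.17 − 245.74 = 6.43 m.
Hydraulic gradient: i = |Δh| / L = 6.43 / 1336 = 0.00481.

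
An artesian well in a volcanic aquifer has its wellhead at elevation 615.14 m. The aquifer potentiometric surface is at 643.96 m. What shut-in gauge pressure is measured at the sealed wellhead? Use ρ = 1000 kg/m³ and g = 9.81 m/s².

Head above the cap: Δh = 643.96 − 615.14 = 28.82 m.
P = ρgΔh = 1000 × 9.81 × 28.82 = 282724 Pa ≈ 283 kPa.

P ≈ 283 kPa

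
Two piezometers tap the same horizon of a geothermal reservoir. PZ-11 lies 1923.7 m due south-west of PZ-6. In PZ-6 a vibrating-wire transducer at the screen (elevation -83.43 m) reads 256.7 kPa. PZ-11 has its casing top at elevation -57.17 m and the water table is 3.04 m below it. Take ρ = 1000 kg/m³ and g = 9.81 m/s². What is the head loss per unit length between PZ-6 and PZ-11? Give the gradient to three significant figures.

i ≈ 0.00153 m/m

Pressure head at PZ-6: ψ = P/(ρg) = 256.7×1000 / (1000 × 9.81) = 26.17 m.
Total head at PZ-6: h = z + ψ = -83.43 + 26.17 = -57.26 m.
Total head at PZ-11: h = -57.17 − 3.04 = -60.21 m.
Head difference: h(PZ-6) − h(PZ-11) = -57.26 − (-60.21) = 2.95 m.
Hydraulic gradient: i = |Δh| / L = 2.95 / 1923.7 = 0.00153.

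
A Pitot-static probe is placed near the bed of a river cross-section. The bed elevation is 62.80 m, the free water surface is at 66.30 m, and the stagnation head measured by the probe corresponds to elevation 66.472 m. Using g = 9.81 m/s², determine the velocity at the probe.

Near the bed, under hydrostatic conditions, the piezometric head (z + ψ) equals the free-surface elevation, 66.30 m.
Velocity head = total − piezometric = 66.472 − 66.30 = 0.172 m.
v = √(2g·h_v) = √(2 × 9.81 × 0.172) = 1.84 m/s.

v ≈ 1.84 m/s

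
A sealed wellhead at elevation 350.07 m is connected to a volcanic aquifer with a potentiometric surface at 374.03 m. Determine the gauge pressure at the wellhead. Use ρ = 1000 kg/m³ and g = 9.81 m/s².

P ≈ 235 kPa

Head above the cap: Δh = 374.03 − 350.07 = 23.96 m.
P = ρgΔh = 1000 × 9.81 × 23.96 = 235048 Pa ≈ 235 kPa.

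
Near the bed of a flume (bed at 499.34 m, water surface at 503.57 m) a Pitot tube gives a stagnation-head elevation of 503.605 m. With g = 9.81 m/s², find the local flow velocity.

v ≈ 0.829 m/s

Near the bed, under hydrostatic conditions, the piezometric head (z + ψ) equals the free-surface elevation, 503.57 m.
Velocity head = total − piezometric = 503.605 − 503.57 = 0.035 m.
v = √(2g·h_v) = √(2 × 9.81 × 0.035) = 0.829 m/s.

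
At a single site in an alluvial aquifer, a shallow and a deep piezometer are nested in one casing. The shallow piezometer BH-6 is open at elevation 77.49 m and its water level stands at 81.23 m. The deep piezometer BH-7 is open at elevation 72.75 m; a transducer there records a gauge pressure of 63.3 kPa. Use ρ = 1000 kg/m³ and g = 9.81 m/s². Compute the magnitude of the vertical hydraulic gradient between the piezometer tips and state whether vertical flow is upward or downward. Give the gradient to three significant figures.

Total head at BH-6: h = 81.23 m (water level in the standpipe).
Pressure head at BH-7: ψ = P/(ρg) = 63.3×1000 / (1000 × 9.81) = 6.45 m.
Total head at BH-7: h = z + ψ = 72.75 + 6.45 = 79.20 m.
Δh = h(BH-6) − h(BH-7) = 81.23 − 79.20 = 2.03 m.
Vertical separation Δz = 77.49 − 72.75 = 4.74 m.
|i_v| = |Δh| / Δz = 2.03 / 4.74 = 0.428.
Head is higher in the shallow piezometer, so vertical flow is downward (recharge condition).

|i_v| ≈ 0.428; vertical flow is downward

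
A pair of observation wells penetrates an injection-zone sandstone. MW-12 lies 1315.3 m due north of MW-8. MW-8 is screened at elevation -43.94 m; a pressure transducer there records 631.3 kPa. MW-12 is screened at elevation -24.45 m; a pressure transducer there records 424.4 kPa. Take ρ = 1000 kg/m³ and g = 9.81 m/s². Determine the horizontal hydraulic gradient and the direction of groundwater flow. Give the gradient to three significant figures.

i ≈ 0.00122; groundwater flows toward the north

Pressure head at MW-8: ψ = P/(ρg) = 631.3×1000 / (1000 × 9.81) = 64.35 m.
Total head at MW-8: h = z + ψ = -43.94 + 64.35 = 20.41 m.
Pressure head at MW-12: ψ = P/(ρg) = 424.4×1000 / (1000 × 9.81) = 43.26 m.
Total head at MW-12: h = z + ψ = -24.45 + 43.26 = 18.81 m.
Head difference: h(MW-8) − h(MW-12) = 20.41 − 18.81 = 1.60 m.
Hydraulic gradient: i = |Δh| / L = 1.60 / 1315.3 = 0.00122.
Flow is from higher to lower head: from MW-8 toward MW-12, i.e. toward the north.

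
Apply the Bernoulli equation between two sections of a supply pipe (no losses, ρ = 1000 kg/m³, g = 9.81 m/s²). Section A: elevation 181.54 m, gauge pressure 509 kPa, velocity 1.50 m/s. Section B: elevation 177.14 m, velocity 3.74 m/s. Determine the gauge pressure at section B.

P₂ ≈ 546 kPa

Pressure head at A: ψ₁ = P₁/(ρg) = 509×1000 / (1000 × 9.81) = 51.89 m.
Velocity heads: v₁²/2g = 1.50²/19.62 = 0.115 m; v₂²/2g = 3.74²/19.62 = 0.713 m.
Total head H = z₁ + ψ₁ + v₁²/2g = 181.54 + 51.89 + 0.115 = 233.55 m.
ψ₂ = H − z₂ − v₂²/2g = 233.55 − 177.14 − 0.713 = 55.70 m.
P₂ = ρgψ₂ = 1000 × 9.81 × 55.70 ≈ 546 kPa.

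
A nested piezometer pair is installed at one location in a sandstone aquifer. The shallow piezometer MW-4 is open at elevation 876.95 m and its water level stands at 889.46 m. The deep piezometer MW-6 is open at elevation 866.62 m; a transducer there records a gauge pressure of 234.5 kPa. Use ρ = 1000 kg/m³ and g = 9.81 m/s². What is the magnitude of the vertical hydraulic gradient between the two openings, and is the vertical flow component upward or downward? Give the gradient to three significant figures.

Total head at MW-4: h = 889.46 m (water level in the standpipe).
Pressure head at MW-6: ψ = P/(ρg) = 234.5×1000 / (1000 × 9.81) = 23.90 m.
Total head at MW-6: h = z + ψ = 866.62 + 23.90 = 890.52 m.
Δh = h(MW-4) − h(MW-6) = 889.46 − 890.52 = -1.06 m.
Vertical separation Δz = 876.95 − 866.62 = 10.33 m.
|i_v| = |Δh| / Δz = 1.06 / 10.33 = 0.103.
Head is higher in the deep piezometer, so vertical flow is upward (discharge condition).

|i_v| ≈ 0.103; vertical flow is upward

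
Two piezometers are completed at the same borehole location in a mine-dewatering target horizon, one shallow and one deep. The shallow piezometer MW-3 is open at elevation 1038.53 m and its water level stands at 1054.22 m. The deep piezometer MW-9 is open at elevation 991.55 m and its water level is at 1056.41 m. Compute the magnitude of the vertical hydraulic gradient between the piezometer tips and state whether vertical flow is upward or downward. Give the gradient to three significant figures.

Total head at MW-3: h = 1054.22 m (water level in the standpipe).
Total head at MW-9: h = 1056.41 m.
Δh = h(MW-3) − h(MW-9) = 1054.22 − 1056.41 = -2.19 m.
Vertical separation Δz = 1038.53 − 991.55 = 46.98 m.
|i_v| = |Δh| / Δz = 2.19 / 46.98 = 0.0466.
Head is higher in the deep piezometer, so vertical flow is upward (discharge condition).

|i_v| ≈ 0.0466; vertical flow is upward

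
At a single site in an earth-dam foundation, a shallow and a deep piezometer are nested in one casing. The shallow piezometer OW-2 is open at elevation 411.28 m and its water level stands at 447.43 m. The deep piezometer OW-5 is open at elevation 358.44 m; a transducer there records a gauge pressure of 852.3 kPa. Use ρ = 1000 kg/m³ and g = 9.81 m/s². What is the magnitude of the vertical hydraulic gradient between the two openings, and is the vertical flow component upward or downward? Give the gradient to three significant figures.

|i_v| ≈ 0.0399; vertical flow is downward

Total head at OW-2: h = 447.43 m (water level in the standpipe).
Pressure head at OW-5: ψ = P/(ρg) = 852.3×1000 / (1000 × 9.81) = 86.88 m.
Total head at OW-5: h = z + ψ = 358.44 + 86.88 = 445.32 m.
Δh = h(OW-2) − h(OW-5) = 447.43 − 445.32 = 2.11 m.
Vertical separation Δz = 411.28 − 358.44 = 52.84 m.
|i_v| = |Δh| / Δz = 2.11 / 52.84 = 0.0399.
Head is higher in the shallow piezometer, so vertical flow is downward (recharge condition).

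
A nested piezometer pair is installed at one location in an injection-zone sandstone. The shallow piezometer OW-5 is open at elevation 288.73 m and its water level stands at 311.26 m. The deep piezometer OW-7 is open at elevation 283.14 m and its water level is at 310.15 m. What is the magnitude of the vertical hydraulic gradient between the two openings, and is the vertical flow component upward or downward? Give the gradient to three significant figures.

|i_v| ≈ 0.199; vertical flow is downward

Total head at OW-5: h = 311.26 m (water level in the standpipe).
Total head at OW-7: h = 310.15 m.
Δh = h(OW-5) − h(OW-7) = 311.26 − 310.15 = 1.11 m.
Vertical separation Δz = 288.73 − 283.14 = 5.59 m.
|i_v| = |Δh| / Δz = 1.11 / 5.59 = 0.199.
Head is higher in the shallow piezometer, so vertical flow is downward (recharge condition).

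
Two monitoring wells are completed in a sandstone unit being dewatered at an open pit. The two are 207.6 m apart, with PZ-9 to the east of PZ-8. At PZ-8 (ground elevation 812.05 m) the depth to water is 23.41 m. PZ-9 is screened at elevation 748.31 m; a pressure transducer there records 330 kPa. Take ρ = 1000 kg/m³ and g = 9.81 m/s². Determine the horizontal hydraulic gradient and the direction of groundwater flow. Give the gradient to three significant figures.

Total head at PZ-8: h = 812.05 − 23.41 = 788.64 m.
Pressure head at PZ-9: ψ = P/(ρg) = 330×1000 / (1000 × 9.81) = 33.64 m.
Total head at PZ-9: h = z + ψ = 748.31 + 33.64 = 781.95 m.
Head difference: h(PZ-8) − h(PZ-9) = 788.64 − 781.95 = 6.69 m.
Hydraulic gradient: i = |Δh| / L = 6.69 / 207.6 = 0.0322.
Flow is from higher to lower head: from PZ-8 toward PZ-9, i.e. toward the east.

i ≈ 0.0322; groundwater flows toward the east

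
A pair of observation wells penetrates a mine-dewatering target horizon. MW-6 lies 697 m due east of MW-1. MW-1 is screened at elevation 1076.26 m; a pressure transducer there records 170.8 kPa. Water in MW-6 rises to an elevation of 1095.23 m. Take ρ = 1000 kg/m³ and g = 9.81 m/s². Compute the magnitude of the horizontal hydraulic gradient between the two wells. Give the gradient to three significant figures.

i ≈ 0.00224

Pressure head at MW-1: ψ = P/(ρg) = 170.8×1000 / (1000 × 9.81) = 17.41 m.
Total head at MW-1: h = z + ψ = 1076.26 + 17.41 = 1093.67 m.
Total head at MW-6: h = 1095.23 m (water level in the piezometer is the total head).
Head difference: h(MW-1) − h(MW-6) = 1093.67 − 1095.23 = -1.56 m.
Hydraulic gradient: i = |Δh| / L = 1.56 / 697 = 0.00224.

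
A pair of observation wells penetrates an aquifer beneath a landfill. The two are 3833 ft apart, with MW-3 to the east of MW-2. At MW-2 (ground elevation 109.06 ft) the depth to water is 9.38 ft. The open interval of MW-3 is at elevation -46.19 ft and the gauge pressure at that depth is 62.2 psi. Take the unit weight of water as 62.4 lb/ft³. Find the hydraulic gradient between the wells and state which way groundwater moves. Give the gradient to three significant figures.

i ≈ 0.000608; groundwater flows toward the east

Total head at MW-2: h = 109.06 − 9.38 = 99.68 ft.
Pressure head at MW-3: ψ = 144·P/γ = 144 × 62.2 / 62.4 = 143.54 ft.
Total head at MW-3: h = z + ψ = -46.19 + 143.54 = 97.35 ft.
Head difference: h(MW-2) − h(MW-3) = 99.68 − 97.35 = 2.33 ft.
Hydraulic gradient: i = |Δh| / L = 2.33 / 3833 = 0.000608.
Flow is from higher to lower head: from MW-2 toward MW-3, i.e. toward the east.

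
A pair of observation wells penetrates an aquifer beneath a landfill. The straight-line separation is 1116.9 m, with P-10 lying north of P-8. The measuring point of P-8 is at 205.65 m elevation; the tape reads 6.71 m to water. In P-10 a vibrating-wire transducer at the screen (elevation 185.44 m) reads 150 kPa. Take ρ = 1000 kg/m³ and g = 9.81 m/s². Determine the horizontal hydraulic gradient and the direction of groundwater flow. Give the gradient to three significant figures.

i ≈ 0.00160; groundwater flows toward the south

Total head at P-8: h = 205.65 − 6.71 = 198.94 m.
Pressure head at P-10: ψ = P/(ρg) = 150×1000 / (1000 × 9.81) = 15.29 m.
Total head at P-10: h = z + ψ = 185.44 + 15.29 = 200.73 m.
Head difference: h(P-8) − h(P-10) = 198.94 − 200.73 = -1.79 m.
Hydraulic gradient: i = |Δh| / L = 1.79 / 1116.9 = 0.00160.
Flow is from higher to lower head: from P-10 toward P-8, i.e. toward the south.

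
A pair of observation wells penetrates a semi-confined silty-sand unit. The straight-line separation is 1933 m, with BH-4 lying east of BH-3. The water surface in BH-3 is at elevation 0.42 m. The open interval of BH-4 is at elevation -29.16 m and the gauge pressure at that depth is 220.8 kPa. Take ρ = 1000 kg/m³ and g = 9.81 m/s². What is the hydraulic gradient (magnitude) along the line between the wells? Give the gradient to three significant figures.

Total head at BH-3: h = 0.42 m (water level in the piezometer is the total head).
Pressure head at BH-4: ψ = P/(ρg) = 220.8×1000 / (1000 × 9.81) = 22.51 m.
Total head at BH-4: h = z + ψ = -29.16 + 22.51 = -6.65 m.
Head difference: h(BH-3) − h(BH-4) = 0.42 − (-6.65) = 7.07 m.
Hydraulic gradient: i = |Δh| / L = 7.07 / 1933 = 0.00366.

i ≈ 0.00366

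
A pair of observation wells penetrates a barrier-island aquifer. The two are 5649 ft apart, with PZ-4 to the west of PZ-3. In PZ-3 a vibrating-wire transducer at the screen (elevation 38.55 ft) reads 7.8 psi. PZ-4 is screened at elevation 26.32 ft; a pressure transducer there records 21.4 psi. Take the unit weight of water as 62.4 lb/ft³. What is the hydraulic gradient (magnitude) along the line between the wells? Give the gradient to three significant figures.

Pressure head at PZ-3: ψ = 144·P/γ = 144 × 7.8 / 62.4 = 18.00 ft.
Total head at PZ-3: h = z + ψ = 38.55 + 18.00 = 56.55 ft.
Pressure head at PZ-4: ψ = 144·P/γ = 144 × 21.4 / 62.4 = 49.38 ft.
Total head at PZ-4: h = z + ψ = 26.32 + 49.38 = 75.70 ft.
Head difference: h(PZ-3) − h(PZ-4) = 56.55 − 75.70 = -19.15 ft.
Hydraulic gradient: i = |Δh| / L = 19.15 / 5649 = 0.00339.

i ≈ 0.00339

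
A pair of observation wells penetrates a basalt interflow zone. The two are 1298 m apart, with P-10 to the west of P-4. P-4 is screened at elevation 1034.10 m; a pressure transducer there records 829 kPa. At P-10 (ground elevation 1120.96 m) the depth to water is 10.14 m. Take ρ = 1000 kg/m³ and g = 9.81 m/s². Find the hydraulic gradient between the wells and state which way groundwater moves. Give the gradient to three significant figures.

Pressure head at P-4: ψ = P/(ρg) = 829×1000 / (1000 × 9.81) = 84.51 m.
Total head at P-4: h = z + ψ = 1034.10 + 84.51 = 1118.61 m.
Total head at P-10: h = 1120.96 − 10.14 = 1110.82 m.
Head difference: h(P-4) − h(P-10) = 1118.61 − 1110.82 = 7.79 m.
Hydraulic gradient: i = |Δh| / L = 7.79 / 1298 = 0.00600.
Flow is from higher to lower head: from P-4 toward P-10, i.e. toward the west.

i ≈ 0.00600; groundwater flows toward the west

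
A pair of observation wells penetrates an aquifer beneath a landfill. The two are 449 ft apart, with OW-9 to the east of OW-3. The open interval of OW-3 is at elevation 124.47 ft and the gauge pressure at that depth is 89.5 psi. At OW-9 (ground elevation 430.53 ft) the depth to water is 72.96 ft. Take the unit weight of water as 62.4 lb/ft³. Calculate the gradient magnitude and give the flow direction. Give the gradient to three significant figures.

Pressure head at OW-3: ψ = 144·P/γ = 144 × 89.5 / 62.4 = 206.54 ft.
Total head at OW-3: h = z + ψ = 124.47 + 206.54 = 331.01 ft.
Total head at OW-9: h = 430.53 − 72.96 = 357.57 ft.
Head difference: h(OW-3) − h(OW-9) = 331.01 − 357.57 = -26.56 ft.
Hydraulic gradient: i = |Δh| / L = 26.56 / 449 = 0.0592.
Flow is from higher to lower head: from OW-9 toward OW-3, i.e. toward the west.

i ≈ 0.0592; groundwater flows toward the west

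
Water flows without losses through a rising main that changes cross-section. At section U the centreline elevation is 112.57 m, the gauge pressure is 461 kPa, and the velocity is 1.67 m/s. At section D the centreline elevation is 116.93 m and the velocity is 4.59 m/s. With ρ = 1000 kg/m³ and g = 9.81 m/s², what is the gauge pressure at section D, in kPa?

Pressure head at U: ψ₁ = P₁/(ρg) = 461×1000 / (1000 × 9.81) = 46.99 m.
Velocity heads: v₁²/2g = 1.67²/19.62 = 0.142 m; v₂²/2g = 4.59²/19.62 = 1.074 m.
Total head H = z₁ + ψ₁ + v₁²/2g = 112.57 + 46.99 + 0.142 = 159.70 m.
ψ₂ = H − z₂ − v₂²/2g = 159.70 − 116.93 − 1.074 = 41.70 m.
P₂ = ρgψ₂ = 1000 × 9.81 × 41.70 ≈ 409 kPa.

P₂ ≈ 409 kPa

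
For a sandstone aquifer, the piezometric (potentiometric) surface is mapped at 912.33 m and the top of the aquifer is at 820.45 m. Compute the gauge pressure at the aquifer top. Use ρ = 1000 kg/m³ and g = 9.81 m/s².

P ≈ 901 kPa

Pressure head at the aquifer top: ψ = h − z = 912.33 − 820.45 = 91.88 m.
P = ρgψ = 1000 × 9.81 × 91.88 = 901343 Pa ≈ 901 kPa.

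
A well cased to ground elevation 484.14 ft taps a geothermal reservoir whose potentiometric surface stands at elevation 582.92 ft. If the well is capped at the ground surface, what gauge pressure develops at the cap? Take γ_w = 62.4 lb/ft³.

Head above the cap: Δh = 582.92 − 484.14 = 98.78 ft.
P = γΔh/144 = 62.4 × 98.78 / 144 = 42.8 psi.

P ≈ 42.8 psi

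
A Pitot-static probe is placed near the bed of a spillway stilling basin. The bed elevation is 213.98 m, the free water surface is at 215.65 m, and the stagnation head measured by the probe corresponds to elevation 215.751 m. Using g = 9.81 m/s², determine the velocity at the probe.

v ≈ 1.41 m/s

Near the bed, under hydrostatic conditions, the piezometric head (z + ψ) equals the free-surface elevation, 215.65 m.
Velocity head = total − piezometric = 215.751 − 215.65 = 0.101 m.
v = √(2g·h_v) = √(2 × 9.81 × 0.101) = 1.41 m/s.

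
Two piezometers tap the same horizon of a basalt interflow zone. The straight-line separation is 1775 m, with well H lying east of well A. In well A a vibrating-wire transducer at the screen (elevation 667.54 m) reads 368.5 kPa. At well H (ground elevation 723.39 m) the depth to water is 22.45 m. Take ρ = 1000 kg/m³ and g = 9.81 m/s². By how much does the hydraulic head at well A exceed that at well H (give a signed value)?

Pressure head at well A: ψ = P/(ρg) = 368.5×1000 / (1000 × 9.81) = 37.56 m.
Total head at well A: h = z + ψ = 667.54 + 37.56 = 705.10 m.
Total head at well H: h = 723.39 − 22.45 = 700.94 m.
Head difference: h(well A) − h(well H) = 705.10 − 700.94 = 4.16 m.

Δh ≈ 4.16 m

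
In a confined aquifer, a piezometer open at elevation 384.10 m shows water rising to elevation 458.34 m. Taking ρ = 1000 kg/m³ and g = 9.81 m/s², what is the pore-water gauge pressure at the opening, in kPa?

Pressure head ψ = h − z = 458.34 − 384.10 = 74.24 m.
P = ρgψ = 1000 × 9.81 × 74.24 = 728294 Pa ≈ 728 kPa.

P ≈ 728 kPa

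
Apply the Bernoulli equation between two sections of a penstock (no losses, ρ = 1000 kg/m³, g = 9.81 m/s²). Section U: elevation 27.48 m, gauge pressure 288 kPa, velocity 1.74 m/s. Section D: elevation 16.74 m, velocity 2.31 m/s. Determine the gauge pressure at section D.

P₂ ≈ 392 kPa

Pressure head at U: ψ₁ = P₁/(ρg) = 288×1000 / (1000 × 9.81) = 29.36 m.
Velocity heads: v₁²/2g = 1.74²/19.62 = 0.154 m; v₂²/2g = 2.31²/19.62 = 0.272 m.
Total head H = z₁ + ψ₁ + v₁²/2g = 27.48 + 29.36 + 0.154 = 56.99 m.
ψ₂ = H − z₂ − v₂²/2g = 56.99 − 16.74 − 0.272 = 39.98 m.
P₂ = ρgψ₂ = 1000 × 9.81 × 39.98 ≈ 392 kPa.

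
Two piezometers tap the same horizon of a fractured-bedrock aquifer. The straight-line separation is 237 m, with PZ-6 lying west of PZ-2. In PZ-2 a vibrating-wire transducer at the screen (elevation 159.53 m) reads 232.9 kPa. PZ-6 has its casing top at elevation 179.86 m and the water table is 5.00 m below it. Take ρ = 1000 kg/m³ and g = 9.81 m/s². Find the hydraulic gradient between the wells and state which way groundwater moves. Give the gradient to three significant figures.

i ≈ 0.0355; groundwater flows toward the west

Pressure head at PZ-2: ψ = P/(ρg) = 232.9×1000 / (1000 × 9.81) = 23.74 m.
Total head at PZ-2: h = z + ψ = 159.53 + 23.74 = 183.27 m.
Total head at PZ-6: h = 179.86 − 5.00 = 174.86 m.
Head difference: h(PZ-2) − h(PZ-6) = 183.27 − 174.86 = 8.41 m.
Hydraulic gradient: i = |Δh| / L = 8.41 / 237 = 0.0355.
Flow is from higher to lower head: from PZ-2 toward PZ-6, i.e. toward the west.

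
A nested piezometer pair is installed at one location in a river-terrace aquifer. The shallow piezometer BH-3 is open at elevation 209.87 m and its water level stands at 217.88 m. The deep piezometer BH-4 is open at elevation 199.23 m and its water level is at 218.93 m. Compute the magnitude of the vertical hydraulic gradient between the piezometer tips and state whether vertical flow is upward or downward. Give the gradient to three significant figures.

|i_v| ≈ 0.0987; vertical flow is upward

Total head at BH-3: h = 217.88 m (water level in the standpipe).
Total head at BH-4: h = 218.93 m.
Δh = h(BH-3) − h(BH-4) = 217.88 − 218.93 = -1.05 m.
Vertical separation Δz = 209.87 − 199.23 = 10.64 m.
|i_v| = |Δh| / Δz = 1.05 / 10.64 = 0.0987.
Head is higher in the deep piezometer, so vertical flow is upward (discharge condition).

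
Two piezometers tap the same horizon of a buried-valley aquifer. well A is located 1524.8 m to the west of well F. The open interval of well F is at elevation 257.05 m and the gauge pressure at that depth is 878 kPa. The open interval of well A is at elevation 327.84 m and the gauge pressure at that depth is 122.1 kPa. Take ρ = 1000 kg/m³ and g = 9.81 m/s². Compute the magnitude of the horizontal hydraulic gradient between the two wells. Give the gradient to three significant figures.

i ≈ 0.00411

Pressure head at well F: ψ = P/(ρg) = 878×1000 / (1000 × 9.81) = 89.50 m.
Total head at well F: h = z + ψ = 257.05 + 89.50 = 346.55 m.
Pressure head at well A: ψ = P/(ρg) = 122.1×1000 / (1000 × 9.81) = 12.45 m.
Total head at well A: h = z + ψ = 327.84 + 12.45 = 340.29 m.
Head difference: h(well F) − h(well A) = 346.55 − 340.29 = 6.26 m.
Hydraulic gradient: i = |Δh| / L = 6.26 / 1524.8 = 0.00411.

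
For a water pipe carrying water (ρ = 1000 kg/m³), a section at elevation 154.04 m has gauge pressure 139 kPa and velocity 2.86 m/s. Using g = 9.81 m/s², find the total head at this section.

h ≈ 168.63 m

Pressure head ψ = P/(ρg) = 139×1000 / (1000 × 9.81) = 14.17 m.
Velocity head = v²/(2g) = 2.86² / (2 × 9.81) = 0.417 m.
h = z + ψ + v²/(2g) = 154.04 + 14.17 + 0.417 = 168.63 m.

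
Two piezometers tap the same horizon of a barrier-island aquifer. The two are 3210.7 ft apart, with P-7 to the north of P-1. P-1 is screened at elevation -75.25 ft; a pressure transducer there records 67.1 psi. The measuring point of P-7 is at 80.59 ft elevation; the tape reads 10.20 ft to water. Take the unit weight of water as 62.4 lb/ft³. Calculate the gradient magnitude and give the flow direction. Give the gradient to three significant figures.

i ≈ 0.00287; groundwater flows toward the north

Pressure head at P-1: ψ = 144·P/γ = 144 × 67.1 / 62.4 = 154.85 ft.
Total head at P-1: h = z + ψ = -75.25 + 154.85 = 79.60 ft.
Total head at P-7: h = 80.59 − 10.20 = 70.39 ft.
Head difference: h(P-1) − h(P-7) = 79.60 − 70.39 = 9.21 ft.
Hydraulic gradient: i = |Δh| / L = 9.21 / 3210.7 = 0.00287.
Flow is from higher to lower head: from P-1 toward P-7, i.e. toward the north.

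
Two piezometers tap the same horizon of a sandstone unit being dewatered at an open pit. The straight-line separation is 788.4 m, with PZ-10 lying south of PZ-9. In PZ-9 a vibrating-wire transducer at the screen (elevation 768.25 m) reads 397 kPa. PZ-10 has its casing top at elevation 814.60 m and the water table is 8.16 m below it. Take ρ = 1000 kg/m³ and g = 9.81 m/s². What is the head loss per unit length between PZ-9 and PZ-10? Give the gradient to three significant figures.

i ≈ 0.00289 m/m

Pressure head at PZ-9: ψ = P/(ρg) = 397×1000 / (1000 × 9.81) = 40.47 m.
Total head at PZ-9: h = z + ψ = 768.25 + 40.47 = 808.72 m.
Total head at PZ-10: h = 814.60 − 8.16 = 806.44 m.
Head difference: h(PZ-9) − h(PZ-10) = 808.72 − 806.44 = 2.28 m.
Hydraulic gradient: i = |Δh| / L = 2.28 / 788.4 = 0.00289.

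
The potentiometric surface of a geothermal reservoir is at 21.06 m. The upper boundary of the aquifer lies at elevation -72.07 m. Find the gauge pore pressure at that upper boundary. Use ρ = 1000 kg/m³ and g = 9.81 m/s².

Pressure head at the aquifer top: ψ = h − z = 21.06 − (-72.07) = 93.13 m.
P = ρgψ = 1000 × 9.81 × 93.13 = 913605 Pa ≈ 914 kPa.

P ≈ 914 kPa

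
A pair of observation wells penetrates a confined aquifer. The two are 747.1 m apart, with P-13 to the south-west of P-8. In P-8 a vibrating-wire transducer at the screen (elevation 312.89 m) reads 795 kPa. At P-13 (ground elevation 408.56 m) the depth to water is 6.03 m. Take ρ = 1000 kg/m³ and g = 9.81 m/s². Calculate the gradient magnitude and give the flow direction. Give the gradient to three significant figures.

Pressure head at P-8: ψ = P/(ρg) = 795×1000 / (1000 × 9.81) = 81.04 m.
Total head at P-8: h = z + ψ = 312.89 + 81.04 = 393.93 m.
Total head at P-13: h = 408.56 − 6.03 = 402.53 m.
Head difference: h(P-8) − h(P-13) = 393.93 − 402.53 = -8.60 m.
Hydraulic gradient: i = |Δh| / L = 8.60 / 747.1 = 0.0115.
Flow is from higher to lower head: from P-13 toward P-8, i.e. toward the north-east.

i ≈ 0.0115; groundwater flows toward the north-east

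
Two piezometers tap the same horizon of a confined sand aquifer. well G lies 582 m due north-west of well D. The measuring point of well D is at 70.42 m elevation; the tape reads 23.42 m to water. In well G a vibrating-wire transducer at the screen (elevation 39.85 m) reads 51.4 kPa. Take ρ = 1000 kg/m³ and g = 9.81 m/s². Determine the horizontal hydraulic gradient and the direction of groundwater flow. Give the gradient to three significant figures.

Total head at well D: h = 70.42 − 23.42 = 47.00 m.
Pressure head at well G: ψ = P/(ρg) = 51.4×1000 / (1000 × 9.81) = 5.24 m.
Total head at well G: h = z + ψ = 39.85 + 5.24 = 45.09 m.
Head difference: h(well D) − h(well G) = 47.00 − 45.09 = 1.91 m.
Hydraulic gradient: i = |Δh| / L = 1.91 / 582 = 0.00328.
Flow is from higher to lower head: from well D toward well G, i.e. toward the north-west.

i ≈ 0.00328; groundwater flows toward the north-west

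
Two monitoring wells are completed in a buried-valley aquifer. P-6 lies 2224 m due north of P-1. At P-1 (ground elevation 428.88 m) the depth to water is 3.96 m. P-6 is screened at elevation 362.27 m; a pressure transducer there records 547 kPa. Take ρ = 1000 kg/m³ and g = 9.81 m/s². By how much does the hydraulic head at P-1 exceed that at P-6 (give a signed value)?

Total head at P-1: h = 428.88 − 3.96 = 424.92 m.
Pressure head at P-6: ψ = P/(ρg) = 547×1000 / (1000 × 9.81) = 55.76 m.
Total head at P-6: h = z + ψ = 362.27 + 55.76 = 418.03 m.
Head difference: h(P-1) − h(P-6) = 424.92 − 418.03 = 6.89 m.

Δh ≈ 6.89 m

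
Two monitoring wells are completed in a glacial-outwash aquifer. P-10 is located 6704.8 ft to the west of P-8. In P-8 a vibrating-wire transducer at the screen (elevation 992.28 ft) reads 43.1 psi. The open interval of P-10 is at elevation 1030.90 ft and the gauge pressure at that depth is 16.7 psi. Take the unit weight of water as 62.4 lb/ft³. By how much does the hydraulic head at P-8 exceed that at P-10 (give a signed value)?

Pressure head at P-8: ψ = 144·P/γ = 144 × 43.1 / 62.4 = 99.46 ft.
Total head at P-8: h = z + ψ = 992.28 + 99.46 = 1091.74 ft.
Pressure head at P-10: ψ = 144·P/γ = 144 × 16.7 / 62.4 = 38.54 ft.
Total head at P-10: h = z + ψ = 1030.90 + 38.54 = 1069.44 ft.
Head difference: h(P-8) − h(P-10) = 1091.74 − 1069.44 = 22.30 ft.

Δh ≈ 22.30 ft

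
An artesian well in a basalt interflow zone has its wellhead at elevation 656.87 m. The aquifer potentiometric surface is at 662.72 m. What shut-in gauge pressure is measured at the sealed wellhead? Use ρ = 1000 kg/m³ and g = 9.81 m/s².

P ≈ 57.4 kPa

Head above the cap: Δh = 662.72 − 656.87 = 5.85 m.
P = ρgΔh = 1000 × 9.81 × 5.85 = 57388 Pa ≈ 57.4 kPa.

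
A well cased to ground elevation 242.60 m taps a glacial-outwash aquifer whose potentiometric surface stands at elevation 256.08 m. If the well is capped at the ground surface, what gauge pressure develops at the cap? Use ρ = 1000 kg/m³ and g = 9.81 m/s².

Head above the cap: Δh = 256.08 − 242.60 = 13.48 m.
P = ρgΔh = 1000 × 9.81 × 13.48 = 132239 Pa ≈ 132 kPa.

P ≈ 132 kPa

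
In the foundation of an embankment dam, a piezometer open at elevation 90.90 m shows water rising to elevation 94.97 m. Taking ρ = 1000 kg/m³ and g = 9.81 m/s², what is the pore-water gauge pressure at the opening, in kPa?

P ≈ 39.9 kPa

Pressure head ψ = h − z = 94.97 − 90.90 = 4.07 m.
P = ρgψ = 1000 × 9.81 × 4.07 = 39927 Pa ≈ 39.9 kPa.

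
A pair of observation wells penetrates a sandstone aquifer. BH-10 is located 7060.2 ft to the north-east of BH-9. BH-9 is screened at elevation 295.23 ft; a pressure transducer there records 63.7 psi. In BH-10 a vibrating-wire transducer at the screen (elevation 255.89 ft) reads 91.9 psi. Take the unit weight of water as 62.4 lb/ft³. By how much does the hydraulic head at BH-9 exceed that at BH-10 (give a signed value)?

Δh ≈ -25.74 ft

Pressure head at BH-9: ψ = 144·P/γ = 144 × 63.7 / 62.4 = 147.00 ft.
Total head at BH-9: h = z + ψ = 295.23 + 147.00 = 442.23 ft.
Pressure head at BH-10: ψ = 144·P/γ = 144 × 91.9 / 62.4 = 212.08 ft.
Total head at BH-10: h = z + ψ = 255.89 + 212.08 = 467.97 ft.
Head difference: h(BH-9) − h(BH-10) = 442.23 − 467.97 = -25.74 ft.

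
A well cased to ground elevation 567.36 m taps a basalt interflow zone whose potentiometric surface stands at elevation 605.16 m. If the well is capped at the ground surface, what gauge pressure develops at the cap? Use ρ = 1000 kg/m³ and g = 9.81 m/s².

P ≈ 371 kPa

Head above the cap: Δh = 605.16 − 567.36 = 37.80 m.
P = ρgΔh = 1000 × 9.81 × 37.80 = 370818 Pa ≈ 371 kPa.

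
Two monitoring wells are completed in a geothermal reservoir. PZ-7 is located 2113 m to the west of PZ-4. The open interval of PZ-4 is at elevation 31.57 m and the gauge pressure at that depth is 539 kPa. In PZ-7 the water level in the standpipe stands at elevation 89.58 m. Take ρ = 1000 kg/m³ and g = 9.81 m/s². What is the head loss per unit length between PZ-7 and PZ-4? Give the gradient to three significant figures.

i ≈ 0.00145 m/m

Pressure head at PZ-4: ψ = P/(ρg) = 539×1000 / (1000 × 9.81) = 54.94 m.
Total head at PZ-4: h = z + ψ = 31.57 + 54.94 = 86.51 m.
Total head at PZ-7: h = 89.58 m (water level in the piezometer is the total head).
Head difference: h(PZ-4) − h(PZ-7) = 86.51 − 89.58 = -3.07 m.
Hydraulic gradient: i = |Δh| / L = 3.07 / 2113 = 0.00145.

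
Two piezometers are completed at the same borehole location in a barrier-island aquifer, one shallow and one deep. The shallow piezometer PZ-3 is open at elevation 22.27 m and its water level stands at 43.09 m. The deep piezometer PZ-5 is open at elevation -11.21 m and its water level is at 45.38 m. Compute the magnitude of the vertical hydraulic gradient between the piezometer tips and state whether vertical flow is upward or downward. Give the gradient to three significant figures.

Total head at PZ-3: h = 43.09 m (water level in the standpipe).
Total head at PZ-5: h = 45.38 m.
Δh = h(PZ-3) − h(PZ-5) = 43.09 − 45.38 = -2.29 m.
Vertical separation Δz = 22.27 − (-11.21) = 33.48 m.
|i_v| = |Δh| / Δz = 2.29 / 33.48 = 0.0684.
Head is higher in the deep piezometer, so vertical flow is upward (discharge condition).

|i_v| ≈ 0.0684; vertical flow is upward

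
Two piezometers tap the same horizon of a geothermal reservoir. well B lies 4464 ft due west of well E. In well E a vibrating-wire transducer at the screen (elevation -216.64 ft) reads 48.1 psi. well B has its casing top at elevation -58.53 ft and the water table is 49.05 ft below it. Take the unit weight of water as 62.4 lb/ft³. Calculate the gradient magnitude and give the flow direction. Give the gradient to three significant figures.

i ≈ 0.000435; groundwater flows toward the west

Pressure head at well E: ψ = 144·P/γ = 144 × 48.1 / 62.4 = 111.00 ft.
Total head at well E: h = z + ψ = -216.64 + 111.00 = -105.64 ft.
Total head at well B: h = -58.53 − 49.05 = -107.58 ft.
Head difference: h(well E) − h(well B) = -105.64 − (-107.58) = 1.94 ft.
Hydraulic gradient: i = |Δh| / L = 1.94 / 4464 = 0.000435.
Flow is from higher to lower head: from well E toward well B, i.e. toward the west.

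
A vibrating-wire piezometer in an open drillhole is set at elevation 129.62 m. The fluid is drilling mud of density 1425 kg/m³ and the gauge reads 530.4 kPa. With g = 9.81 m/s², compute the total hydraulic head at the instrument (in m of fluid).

h ≈ 167.56 m

ψ = P/(ρg) = 530.4×1000 / (1425 × 9.81) = 37.94 m.
h = z + ψ = 129.62 + 37.94 = 167.56 m.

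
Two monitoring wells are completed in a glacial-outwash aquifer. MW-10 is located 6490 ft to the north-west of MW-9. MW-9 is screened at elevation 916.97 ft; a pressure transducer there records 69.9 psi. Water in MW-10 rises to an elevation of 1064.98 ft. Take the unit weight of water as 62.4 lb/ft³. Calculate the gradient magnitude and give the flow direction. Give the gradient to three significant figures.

i ≈ 0.00205; groundwater flows toward the north-west

Pressure head at MW-9: ψ = 144·P/γ = 144 × 69.9 / 62.4 = 161.31 ft.
Total head at MW-9: h = z + ψ = 916.97 + 161.31 = 1078.28 ft.
Total head at MW-10: h = 1064.98 ft (water level in the piezometer is the total head).
Head difference: h(MW-9) − h(MW-10) = 1078.28 − 1064.98 = 13.30 ft.
Hydraulic gradient: i = |Δh| / L = 13.30 / 6490 = 0.00205.
Flow is from higher to lower head: from MW-9 toward MW-10, i.e. toward the north-west.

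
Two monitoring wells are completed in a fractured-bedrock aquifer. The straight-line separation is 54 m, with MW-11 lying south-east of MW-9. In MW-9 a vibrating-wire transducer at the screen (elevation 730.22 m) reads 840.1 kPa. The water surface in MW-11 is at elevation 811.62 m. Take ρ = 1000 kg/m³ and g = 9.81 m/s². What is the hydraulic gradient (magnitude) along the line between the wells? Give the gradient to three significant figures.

i ≈ 0.0785

Pressure head at MW-9: ψ = P/(ρg) = 840.1×1000 / (1000 × 9.81) = 85.64 m.
Total head at MW-9: h = z + ψ = 730.22 + 85.64 = 815.86 m.
Total head at MW-11: h = 811.62 m (water level in the piezometer is the total head).
Head difference: h(MW-9) − h(MW-11) = 815.86 − 811.62 = 4.24 m.
Hydraulic gradient: i = |Δh| / L = 4.24 / 54 = 0.0785.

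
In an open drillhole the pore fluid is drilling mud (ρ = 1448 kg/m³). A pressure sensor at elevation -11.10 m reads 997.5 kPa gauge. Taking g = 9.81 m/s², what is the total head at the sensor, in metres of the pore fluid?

h ≈ 59.12 m

ψ = P/(ρg) = 997.5×1000 / (1448 × 9.81) = 70.22 m.
h = z + ψ = -11.10 + 70.22 = 59.12 m.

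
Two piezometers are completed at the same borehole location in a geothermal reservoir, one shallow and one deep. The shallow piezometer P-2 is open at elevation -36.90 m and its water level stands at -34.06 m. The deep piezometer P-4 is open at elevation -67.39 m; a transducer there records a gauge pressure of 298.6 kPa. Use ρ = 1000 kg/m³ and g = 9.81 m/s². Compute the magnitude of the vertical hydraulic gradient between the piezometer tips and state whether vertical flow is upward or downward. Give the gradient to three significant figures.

Total head at P-2: h = -34.06 m (water level in the standpipe).
Pressure head at P-4: ψ = P/(ρg) = 298.6×1000 / (1000 × 9.81) = 30.44 m.
Total head at P-4: h = z + ψ = -67.39 + 30.44 = -36.95 m.
Δh = h(P-2) − h(P-4) = -34.06 − (-36.95) = 2.89 m.
Vertical separation Δz = -36.90 − (-67.39) = 30.49 m.
|i_v| = |Δh| / Δz = 2.89 / 30.49 = 0.0948.
Head is higher in the shallow piezometer, so vertical flow is downward (recharge condition).

|i_v| ≈ 0.0948; vertical flow is downward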